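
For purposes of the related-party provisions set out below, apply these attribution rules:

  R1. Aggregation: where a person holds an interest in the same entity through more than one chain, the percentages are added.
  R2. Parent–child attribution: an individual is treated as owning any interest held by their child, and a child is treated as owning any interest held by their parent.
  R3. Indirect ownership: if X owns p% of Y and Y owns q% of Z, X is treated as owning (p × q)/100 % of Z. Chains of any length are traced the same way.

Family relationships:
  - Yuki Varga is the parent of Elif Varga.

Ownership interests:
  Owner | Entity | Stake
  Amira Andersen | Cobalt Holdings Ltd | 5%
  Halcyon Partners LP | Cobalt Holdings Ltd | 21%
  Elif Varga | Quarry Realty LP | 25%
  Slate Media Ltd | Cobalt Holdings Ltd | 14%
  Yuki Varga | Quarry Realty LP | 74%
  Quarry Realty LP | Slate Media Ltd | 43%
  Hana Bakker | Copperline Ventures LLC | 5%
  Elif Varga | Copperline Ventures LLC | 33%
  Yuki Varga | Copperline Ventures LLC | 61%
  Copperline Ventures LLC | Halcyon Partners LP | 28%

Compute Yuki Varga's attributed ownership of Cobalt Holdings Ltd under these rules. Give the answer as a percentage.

By parent–child attribution (R2), Yuki Varga is treated as also owning Elif Varga's interest in Quarry Realty LP, giving 74% + 25% = 99%.
By parent–child attribution (R2), Yuki Varga is treated as also owning Elif Varga's interest in Copperline Ventures LLC, giving 61% + 33% = 94%.
Chain via Quarry Realty LP → Slate Media Ltd (R3): 99% × 43% × 14% = 5.9598% of Cobalt Holdings Ltd.
Chain via Copperline Ventures LLC → Halcyon Partners LP (R3): 94% × 28% × 21% = 5.5272% of Cobalt Holdings Ltd.
Aggregating (R1): 5.9598% + 5.5272% = 11.487%.

11.487%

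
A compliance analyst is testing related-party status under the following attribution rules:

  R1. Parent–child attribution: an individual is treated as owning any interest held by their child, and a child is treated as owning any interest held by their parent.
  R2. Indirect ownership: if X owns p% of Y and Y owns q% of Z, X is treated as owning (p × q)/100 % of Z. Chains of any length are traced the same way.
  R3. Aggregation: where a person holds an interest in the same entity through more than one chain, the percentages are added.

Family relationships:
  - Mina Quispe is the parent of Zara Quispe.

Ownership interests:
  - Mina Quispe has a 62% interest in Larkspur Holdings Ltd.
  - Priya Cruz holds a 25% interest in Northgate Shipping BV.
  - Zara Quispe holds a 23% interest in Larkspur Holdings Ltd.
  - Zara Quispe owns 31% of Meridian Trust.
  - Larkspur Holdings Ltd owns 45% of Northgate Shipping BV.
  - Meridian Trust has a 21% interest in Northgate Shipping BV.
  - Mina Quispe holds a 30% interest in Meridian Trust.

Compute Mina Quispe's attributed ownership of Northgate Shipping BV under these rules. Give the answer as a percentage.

51.06%

By parent–child attribution (R1), Mina Quispe is treated as also owning Zara Quispe's interest in Larkspur Holdings Ltd, giving 62% + 23% = 85%.
By parent–child attribution (R1), Mina Quispe is treated as also owning Zara Quispe's interest in Meridian Trust, giving 30% + 31% = 61%.
Chain via Larkspur Holdings Ltd (R2): 85% × 45% = 38.25% of Northgate Shipping BV.
Chain via Meridian Trust (R2): 61% × 21% = 12.81% of Northgate Shipping BV.
Aggregating (R3): 38.25% + 12.81% = 51.06%.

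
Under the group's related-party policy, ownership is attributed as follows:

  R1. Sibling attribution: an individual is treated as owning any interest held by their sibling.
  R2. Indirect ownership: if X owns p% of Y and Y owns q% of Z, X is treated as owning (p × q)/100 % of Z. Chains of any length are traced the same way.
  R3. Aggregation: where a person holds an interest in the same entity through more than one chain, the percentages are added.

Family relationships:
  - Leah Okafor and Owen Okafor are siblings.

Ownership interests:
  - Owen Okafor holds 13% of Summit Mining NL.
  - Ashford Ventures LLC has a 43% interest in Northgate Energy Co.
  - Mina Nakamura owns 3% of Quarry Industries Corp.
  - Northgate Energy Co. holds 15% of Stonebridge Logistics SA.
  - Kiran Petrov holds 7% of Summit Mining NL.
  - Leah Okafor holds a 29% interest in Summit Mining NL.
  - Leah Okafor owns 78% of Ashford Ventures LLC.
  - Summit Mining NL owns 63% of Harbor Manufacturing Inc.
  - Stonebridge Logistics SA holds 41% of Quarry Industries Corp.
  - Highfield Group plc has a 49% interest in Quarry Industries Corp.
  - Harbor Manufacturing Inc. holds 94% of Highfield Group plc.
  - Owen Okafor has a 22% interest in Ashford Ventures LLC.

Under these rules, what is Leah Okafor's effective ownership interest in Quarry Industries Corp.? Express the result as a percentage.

By sibling attribution (R1), Leah Okafor is treated as also owning Owen Okafor's interest in Summit Mining NL, giving 29% + 13% = 42%.
By sibling attribution (R1), Leah Okafor is treated as also owning Owen Okafor's interest in Ashford Ventures LLC, giving 78% + 22% = 100%.
Chain via Summit Mining NL → Harbor Manufacturing Inc. → Highfield Group plc (R2): 42% × 63% × 94% × 49% = 12.187476% of Quarry Industries Corp.
Chain via Ashford Ventures LLC → Northgate Energy Co. → Stonebridge Logistics SA (R2): 100% × 43% × 15% × 41% = 2.6445% of Quarry Industries Corp.
Aggregating (R3): 12.187476% + 2.6445% = 14.831976%.

14.831976%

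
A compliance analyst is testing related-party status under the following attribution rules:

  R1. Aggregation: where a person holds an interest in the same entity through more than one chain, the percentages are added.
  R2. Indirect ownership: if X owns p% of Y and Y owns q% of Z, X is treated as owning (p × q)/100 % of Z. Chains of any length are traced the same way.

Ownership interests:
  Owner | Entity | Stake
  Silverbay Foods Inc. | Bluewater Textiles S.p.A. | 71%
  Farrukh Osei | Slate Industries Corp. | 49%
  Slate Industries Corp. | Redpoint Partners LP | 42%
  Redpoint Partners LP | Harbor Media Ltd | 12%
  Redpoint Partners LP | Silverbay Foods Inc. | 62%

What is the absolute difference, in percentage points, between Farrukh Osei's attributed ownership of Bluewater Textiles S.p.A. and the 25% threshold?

Chain via Slate Industries Corp. → Redpoint Partners LP → Silverbay Foods Inc. (R2): 49% × 42% × 62% × 71% = 9.059316% of Bluewater Textiles S.p.A.
9.059316% falls short of the 25% threshold by 15.940684 percentage points.

15.940684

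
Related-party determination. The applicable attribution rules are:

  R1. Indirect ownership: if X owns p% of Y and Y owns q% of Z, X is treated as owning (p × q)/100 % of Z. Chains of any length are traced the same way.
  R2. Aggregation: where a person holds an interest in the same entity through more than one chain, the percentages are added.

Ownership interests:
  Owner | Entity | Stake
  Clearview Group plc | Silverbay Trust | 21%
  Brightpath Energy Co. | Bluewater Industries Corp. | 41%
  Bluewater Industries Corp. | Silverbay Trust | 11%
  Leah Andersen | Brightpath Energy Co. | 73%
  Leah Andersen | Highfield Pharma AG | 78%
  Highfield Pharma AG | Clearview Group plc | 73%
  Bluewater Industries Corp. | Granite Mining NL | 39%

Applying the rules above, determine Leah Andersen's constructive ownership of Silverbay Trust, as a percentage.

15.2497%

Chain via Brightpath Energy Co. → Bluewater Industries Corp. (R1): 73% × 41% × 11% = 3.2923% of Silverbay Trust.
Chain via Highfield Pharma AG → Clearview Group plc (R1): 78% × 73% × 21% = 11.9574% of Silverbay Trust.
Aggregating (R2): 3.2923% + 11.9574% = 15.2497%.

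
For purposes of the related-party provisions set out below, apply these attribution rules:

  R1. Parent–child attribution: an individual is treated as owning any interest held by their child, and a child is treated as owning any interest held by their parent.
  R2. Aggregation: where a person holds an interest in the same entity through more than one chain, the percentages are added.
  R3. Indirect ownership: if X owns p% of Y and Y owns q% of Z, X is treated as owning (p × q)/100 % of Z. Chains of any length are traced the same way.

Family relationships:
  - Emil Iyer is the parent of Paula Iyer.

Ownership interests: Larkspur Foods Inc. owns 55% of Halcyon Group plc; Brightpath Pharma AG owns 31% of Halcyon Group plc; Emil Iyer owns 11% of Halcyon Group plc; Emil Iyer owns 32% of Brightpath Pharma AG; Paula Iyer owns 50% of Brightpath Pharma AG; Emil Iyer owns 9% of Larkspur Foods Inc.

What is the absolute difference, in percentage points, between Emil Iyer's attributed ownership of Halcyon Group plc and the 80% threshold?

38.63

By parent–child attribution (R1), Emil Iyer is treated as also owning Paula Iyer's interest in Brightpath Pharma AG, giving 32% + 50% = 82%.
Chain via Larkspur Foods Inc. (R3): 9% × 55% = 4.95% of Halcyon Group plc.
Chain via Brightpath Pharma AG (R3): 82% × 31% = 25.42% of Halcyon Group plc.
Direct interest in Halcyon Group plc: 11%.
Aggregating (R2): 4.95% + 25.42% + 11% = 41.37%.
41.37% falls short of the 80% threshold by 38.63 percentage points.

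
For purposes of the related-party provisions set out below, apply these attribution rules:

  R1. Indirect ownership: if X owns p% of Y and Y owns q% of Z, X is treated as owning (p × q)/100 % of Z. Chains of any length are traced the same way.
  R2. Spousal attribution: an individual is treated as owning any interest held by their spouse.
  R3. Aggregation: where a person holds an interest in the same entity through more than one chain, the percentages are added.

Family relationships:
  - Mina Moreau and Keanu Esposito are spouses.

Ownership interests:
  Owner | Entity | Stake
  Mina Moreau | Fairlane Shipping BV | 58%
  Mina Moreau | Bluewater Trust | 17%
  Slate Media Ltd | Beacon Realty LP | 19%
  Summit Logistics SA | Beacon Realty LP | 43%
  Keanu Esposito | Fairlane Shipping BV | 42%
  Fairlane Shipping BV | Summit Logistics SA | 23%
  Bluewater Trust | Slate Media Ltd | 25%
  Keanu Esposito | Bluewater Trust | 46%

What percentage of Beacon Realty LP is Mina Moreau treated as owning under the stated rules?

By spousal attribution (R2), Mina Moreau is treated as also owning Keanu Esposito's interest in Fairlane Shipping BV, giving 58% + 42% = 100%.
By spousal attribution (R2), Mina Moreau is treated as also owning Keanu Esposito's interest in Bluewater Trust, giving 17% + 46% = 63%.
Chain via Fairlane Shipping BV → Summit Logistics SA (R1): 100% × 23% × 43% = 9.89% of Beacon Realty LP.
Chain via Bluewater Trust → Slate Media Ltd (R1): 63% × 25% × 19% = 2.9925% of Beacon Realty LP.
Aggregating (R3): 9.89% + 2.9925% = 12.8825%.

12.8825%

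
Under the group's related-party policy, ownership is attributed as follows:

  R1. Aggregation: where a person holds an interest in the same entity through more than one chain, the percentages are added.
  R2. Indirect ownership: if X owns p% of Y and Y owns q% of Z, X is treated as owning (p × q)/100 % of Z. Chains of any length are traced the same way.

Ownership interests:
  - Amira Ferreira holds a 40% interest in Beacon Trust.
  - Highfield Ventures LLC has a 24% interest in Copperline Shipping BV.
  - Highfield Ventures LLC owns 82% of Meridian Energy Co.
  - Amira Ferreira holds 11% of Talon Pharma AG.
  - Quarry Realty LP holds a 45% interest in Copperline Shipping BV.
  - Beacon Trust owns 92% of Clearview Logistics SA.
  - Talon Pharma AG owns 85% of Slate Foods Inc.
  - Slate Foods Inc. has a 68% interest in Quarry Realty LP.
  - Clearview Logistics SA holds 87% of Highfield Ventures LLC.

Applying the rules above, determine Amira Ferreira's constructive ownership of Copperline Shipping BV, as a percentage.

10.54494%

Chain via Talon Pharma AG → Slate Foods Inc. → Quarry Realty LP (R2): 11% × 85% × 68% × 45% = 2.8611% of Copperline Shipping BV.
Chain via Beacon Trust → Clearview Logistics SA → Highfield Ventures LLC (R2): 40% × 92% × 87% × 24% = 7.68384% of Copperline Shipping BV.
Aggregating (R1): 2.8611% + 7.68384% = 10.54494%.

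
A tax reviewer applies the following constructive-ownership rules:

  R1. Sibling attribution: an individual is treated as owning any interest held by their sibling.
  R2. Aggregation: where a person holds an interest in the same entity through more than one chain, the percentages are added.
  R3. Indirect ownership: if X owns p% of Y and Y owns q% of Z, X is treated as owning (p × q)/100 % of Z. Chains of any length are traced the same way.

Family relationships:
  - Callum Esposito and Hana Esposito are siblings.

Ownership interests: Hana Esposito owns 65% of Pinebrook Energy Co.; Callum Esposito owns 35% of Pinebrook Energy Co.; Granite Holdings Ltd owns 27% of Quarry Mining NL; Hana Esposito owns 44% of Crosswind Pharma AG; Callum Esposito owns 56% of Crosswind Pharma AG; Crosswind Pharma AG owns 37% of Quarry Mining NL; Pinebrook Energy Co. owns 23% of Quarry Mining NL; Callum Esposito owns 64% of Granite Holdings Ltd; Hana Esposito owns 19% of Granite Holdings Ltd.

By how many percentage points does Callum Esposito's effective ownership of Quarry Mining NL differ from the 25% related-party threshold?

57.41

By sibling attribution (R1), Callum Esposito is treated as also owning Hana Esposito's interest in Crosswind Pharma AG, giving 56% + 44% = 100%.
By sibling attribution (R1), Callum Esposito is treated as also owning Hana Esposito's interest in Pinebrook Energy Co, giving 35% + 65% = 100%.
By sibling attribution (R1), Callum Esposito is treated as also owning Hana Esposito's interest in Granite Holdings Ltd, giving 64% + 19% = 83%.
Chain via Crosswind Pharma AG (R3): 100% × 37% = 37% of Quarry Mining NL.
Chain via Pinebrook Energy Co. (R3): 100% × 23% = 23% of Quarry Mining NL.
Chain via Granite Holdings Ltd (R3): 83% × 27% = 22.41% of Quarry Mining NL.
Aggregating (R2): 37% + 23% + 22.41% = 82.41%.
82.41% exceeds the 25% threshold by 57.41 percentage points.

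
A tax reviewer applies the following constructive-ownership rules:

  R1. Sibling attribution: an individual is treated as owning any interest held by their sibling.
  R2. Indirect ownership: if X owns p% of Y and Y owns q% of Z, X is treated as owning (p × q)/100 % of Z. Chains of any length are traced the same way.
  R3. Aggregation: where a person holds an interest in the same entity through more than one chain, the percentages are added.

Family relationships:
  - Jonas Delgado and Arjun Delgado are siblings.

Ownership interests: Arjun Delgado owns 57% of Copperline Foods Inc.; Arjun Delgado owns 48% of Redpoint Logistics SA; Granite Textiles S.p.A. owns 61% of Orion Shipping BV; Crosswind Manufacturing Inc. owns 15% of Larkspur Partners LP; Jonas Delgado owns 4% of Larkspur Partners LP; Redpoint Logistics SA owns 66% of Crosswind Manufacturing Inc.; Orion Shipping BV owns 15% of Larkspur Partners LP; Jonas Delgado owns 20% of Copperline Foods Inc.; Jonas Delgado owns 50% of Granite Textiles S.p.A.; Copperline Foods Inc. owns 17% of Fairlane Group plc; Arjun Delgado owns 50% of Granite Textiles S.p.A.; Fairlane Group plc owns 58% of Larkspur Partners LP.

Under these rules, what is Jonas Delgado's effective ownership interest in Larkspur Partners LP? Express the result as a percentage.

25.4942%

By sibling attribution (R1), Jonas Delgado is treated as also owning Arjun Delgado's interest in Granite Textiles S.p.A, giving 50% + 50% = 100%.
By sibling attribution (R1), Jonas Delgado is treated as also owning Arjun Delgado's interest in Copperline Foods Inc, giving 20% + 57% = 77%.
By sibling attribution (R1), Jonas Delgado is treated as owning Arjun Delgado's 48% interest in Redpoint Logistics SA.
Chain via Granite Textiles S.p.A. → Orion Shipping BV (R2): 100% × 61% × 15% = 9.15% of Larkspur Partners LP.
Chain via Copperline Foods Inc. → Fairlane Group plc (R2): 77% × 17% × 58% = 7.5922% of Larkspur Partners LP.
Direct interest in Larkspur Partners LP: 4%.
Chain via Redpoint Logistics SA → Crosswind Manufacturing Inc. (R2): 48% × 66% × 15% = 4.752% of Larkspur Partners LP.
Aggregating (R3): 9.15% + 7.5922% + 4% + 4.752% = 25.4942%.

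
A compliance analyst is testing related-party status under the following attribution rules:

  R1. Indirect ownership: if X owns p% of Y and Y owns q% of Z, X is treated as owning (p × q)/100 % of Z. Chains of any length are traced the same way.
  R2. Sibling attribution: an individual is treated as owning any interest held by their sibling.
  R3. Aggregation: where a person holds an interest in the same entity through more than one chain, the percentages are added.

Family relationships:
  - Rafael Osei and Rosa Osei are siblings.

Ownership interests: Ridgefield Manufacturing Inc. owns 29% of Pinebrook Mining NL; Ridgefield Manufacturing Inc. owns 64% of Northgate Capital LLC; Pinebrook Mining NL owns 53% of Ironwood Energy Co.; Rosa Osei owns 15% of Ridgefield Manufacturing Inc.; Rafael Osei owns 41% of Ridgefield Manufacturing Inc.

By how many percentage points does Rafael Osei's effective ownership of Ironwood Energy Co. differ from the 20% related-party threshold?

By sibling attribution (R2), Rafael Osei is treated as also owning Rosa Osei's interest in Ridgefield Manufacturing Inc, giving 41% + 15% = 56%.
Chain via Ridgefield Manufacturing Inc. → Pinebrook Mining NL (R1): 56% × 29% × 53% = 8.6072% of Ironwood Energy Co.
8.6072% falls short of the 20% threshold by 11.3928 percentage points.

11.3928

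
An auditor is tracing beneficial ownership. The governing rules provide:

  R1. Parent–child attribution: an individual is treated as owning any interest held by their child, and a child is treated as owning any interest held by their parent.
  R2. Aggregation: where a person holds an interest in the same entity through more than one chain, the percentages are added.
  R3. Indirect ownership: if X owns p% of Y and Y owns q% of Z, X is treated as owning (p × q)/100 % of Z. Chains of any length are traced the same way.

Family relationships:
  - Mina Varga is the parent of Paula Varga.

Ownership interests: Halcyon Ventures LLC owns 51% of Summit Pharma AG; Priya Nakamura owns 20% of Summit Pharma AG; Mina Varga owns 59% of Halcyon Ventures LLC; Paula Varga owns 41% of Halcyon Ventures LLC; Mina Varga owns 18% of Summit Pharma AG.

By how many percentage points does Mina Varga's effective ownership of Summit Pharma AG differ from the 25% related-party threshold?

By parent–child attribution (R1), Mina Varga is treated as also owning Paula Varga's interest in Halcyon Ventures LLC, giving 59% + 41% = 100%.
Chain via Halcyon Ventures LLC (R3): 100% × 51% = 51% of Summit Pharma AG.
Direct interest in Summit Pharma AG: 18%.
Aggregating (R2): 51% + 18% = 69%.
69% exceeds the 25% threshold by 44 percentage points.

44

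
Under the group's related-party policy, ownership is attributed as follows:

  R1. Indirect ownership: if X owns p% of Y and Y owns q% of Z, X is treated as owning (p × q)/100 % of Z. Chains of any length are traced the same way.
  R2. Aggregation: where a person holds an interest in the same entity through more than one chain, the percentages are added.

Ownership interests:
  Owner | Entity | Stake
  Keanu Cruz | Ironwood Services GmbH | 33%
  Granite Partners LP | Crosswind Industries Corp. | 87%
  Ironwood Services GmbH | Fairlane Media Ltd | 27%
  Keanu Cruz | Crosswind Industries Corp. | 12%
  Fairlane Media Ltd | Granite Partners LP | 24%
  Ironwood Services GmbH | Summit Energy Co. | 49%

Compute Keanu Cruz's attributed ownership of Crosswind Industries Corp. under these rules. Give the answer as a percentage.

Chain via Ironwood Services GmbH → Fairlane Media Ltd → Granite Partners LP (R1): 33% × 27% × 24% × 87% = 1.860408% of Crosswind Industries Corp.
Direct interest in Crosswind Industries Corp: 12%.
Aggregating (R2): 1.860408% + 12% = 13.860408%.

13.860408%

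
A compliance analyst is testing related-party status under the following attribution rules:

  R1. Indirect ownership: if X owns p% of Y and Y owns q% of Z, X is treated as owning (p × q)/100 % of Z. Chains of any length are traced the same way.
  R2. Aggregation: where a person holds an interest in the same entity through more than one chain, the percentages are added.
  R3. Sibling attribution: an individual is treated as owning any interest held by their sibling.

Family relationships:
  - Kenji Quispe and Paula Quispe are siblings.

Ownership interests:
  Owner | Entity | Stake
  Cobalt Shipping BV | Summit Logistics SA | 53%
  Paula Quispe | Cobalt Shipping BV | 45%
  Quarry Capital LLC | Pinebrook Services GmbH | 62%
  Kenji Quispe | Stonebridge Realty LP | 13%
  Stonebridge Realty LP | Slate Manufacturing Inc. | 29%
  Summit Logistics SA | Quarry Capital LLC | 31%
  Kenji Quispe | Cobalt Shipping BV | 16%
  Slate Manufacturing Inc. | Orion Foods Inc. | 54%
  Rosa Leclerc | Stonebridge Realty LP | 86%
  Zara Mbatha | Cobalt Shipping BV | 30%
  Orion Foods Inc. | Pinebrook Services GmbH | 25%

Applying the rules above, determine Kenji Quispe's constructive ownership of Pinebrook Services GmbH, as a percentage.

By sibling attribution (R3), Kenji Quispe is treated as also owning Paula Quispe's interest in Cobalt Shipping BV, giving 16% + 45% = 61%.
Chain via Cobalt Shipping BV → Summit Logistics SA → Quarry Capital LLC (R1): 61% × 53% × 31% × 62% = 6.213826% of Pinebrook Services GmbH.
Chain via Stonebridge Realty LP → Slate Manufacturing Inc. → Orion Foods Inc. (R1): 13% × 29% × 54% × 25% = 0.50895% of Pinebrook Services GmbH.
Aggregating (R2): 6.213826% + 0.50895% = 6.722776%.

6.722776%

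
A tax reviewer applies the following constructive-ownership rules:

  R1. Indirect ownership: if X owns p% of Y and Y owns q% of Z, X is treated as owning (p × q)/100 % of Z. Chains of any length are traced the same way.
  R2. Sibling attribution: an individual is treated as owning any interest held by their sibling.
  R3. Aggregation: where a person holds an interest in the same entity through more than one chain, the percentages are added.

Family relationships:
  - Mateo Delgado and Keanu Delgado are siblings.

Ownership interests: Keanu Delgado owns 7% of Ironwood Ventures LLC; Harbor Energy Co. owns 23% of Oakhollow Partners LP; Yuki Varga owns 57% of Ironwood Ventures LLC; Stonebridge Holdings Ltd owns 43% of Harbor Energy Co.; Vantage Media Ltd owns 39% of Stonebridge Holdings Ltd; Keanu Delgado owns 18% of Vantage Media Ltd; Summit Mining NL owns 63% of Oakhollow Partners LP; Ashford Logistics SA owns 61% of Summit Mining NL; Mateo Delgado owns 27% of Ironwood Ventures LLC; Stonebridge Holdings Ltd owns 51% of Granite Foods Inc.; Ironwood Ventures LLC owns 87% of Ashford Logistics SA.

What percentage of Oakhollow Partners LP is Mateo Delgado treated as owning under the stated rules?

12.061872%

By sibling attribution (R2), Mateo Delgado is treated as also owning Keanu Delgado's interest in Ironwood Ventures LLC, giving 27% + 7% = 34%.
By sibling attribution (R2), Mateo Delgado is treated as owning Keanu Delgado's 18% interest in Vantage Media Ltd.
Chain via Ironwood Ventures LLC → Ashford Logistics SA → Summit Mining NL (R1): 34% × 87% × 61% × 63% = 11.367594% of Oakhollow Partners LP.
Chain via Vantage Media Ltd → Stonebridge Holdings Ltd → Harbor Energy Co. (R1): 18% × 39% × 43% × 23% = 0.694278% of Oakhollow Partners LP.
Aggregating (R3): 11.367594% + 0.694278% = 12.061872%.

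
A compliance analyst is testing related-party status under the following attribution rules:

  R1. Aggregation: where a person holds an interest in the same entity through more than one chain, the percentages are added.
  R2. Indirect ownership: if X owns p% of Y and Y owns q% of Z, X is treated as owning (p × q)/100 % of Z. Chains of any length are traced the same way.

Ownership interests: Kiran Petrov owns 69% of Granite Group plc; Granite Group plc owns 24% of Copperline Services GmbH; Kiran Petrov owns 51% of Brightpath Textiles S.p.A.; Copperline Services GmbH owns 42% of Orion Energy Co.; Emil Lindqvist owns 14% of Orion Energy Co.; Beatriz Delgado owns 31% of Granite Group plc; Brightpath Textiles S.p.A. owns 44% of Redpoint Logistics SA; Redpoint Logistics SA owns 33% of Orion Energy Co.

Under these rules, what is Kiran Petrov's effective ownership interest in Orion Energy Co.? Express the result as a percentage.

14.3604%

Chain via Granite Group plc → Copperline Services GmbH (R2): 69% × 24% × 42% = 6.9552% of Orion Energy Co.
Chain via Brightpath Textiles S.p.A. → Redpoint Logistics SA (R2): 51% × 44% × 33% = 7.4052% of Orion Energy Co.
Aggregating (R1): 6.9552% + 7.4052% = 14.3604%.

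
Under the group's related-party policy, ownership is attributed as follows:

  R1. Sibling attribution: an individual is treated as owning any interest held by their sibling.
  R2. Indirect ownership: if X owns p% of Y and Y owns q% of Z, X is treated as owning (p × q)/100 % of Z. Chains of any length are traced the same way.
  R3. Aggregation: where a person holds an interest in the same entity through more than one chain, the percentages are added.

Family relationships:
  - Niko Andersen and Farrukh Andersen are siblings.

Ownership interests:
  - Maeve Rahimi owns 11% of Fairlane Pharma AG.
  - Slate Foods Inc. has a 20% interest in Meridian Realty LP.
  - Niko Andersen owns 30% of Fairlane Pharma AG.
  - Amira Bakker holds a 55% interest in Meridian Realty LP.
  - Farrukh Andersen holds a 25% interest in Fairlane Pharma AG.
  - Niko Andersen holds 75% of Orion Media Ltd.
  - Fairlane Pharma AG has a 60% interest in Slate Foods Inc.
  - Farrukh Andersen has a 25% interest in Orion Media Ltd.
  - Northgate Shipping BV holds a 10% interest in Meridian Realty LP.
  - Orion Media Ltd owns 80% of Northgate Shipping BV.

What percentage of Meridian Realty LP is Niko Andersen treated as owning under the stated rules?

14.6%

By sibling attribution (R1), Niko Andersen is treated as also owning Farrukh Andersen's interest in Fairlane Pharma AG, giving 30% + 25% = 55%.
By sibling attribution (R1), Niko Andersen is treated as also owning Farrukh Andersen's interest in Orion Media Ltd, giving 75% + 25% = 100%.
Chain via Fairlane Pharma AG → Slate Foods Inc. (R2): 55% × 60% × 20% = 6.6% of Meridian Realty LP.
Chain via Orion Media Ltd → Northgate Shipping BV (R2): 100% × 80% × 10% = 8% of Meridian Realty LP.
Aggregating (R3): 6.6% + 8% = 14.6%.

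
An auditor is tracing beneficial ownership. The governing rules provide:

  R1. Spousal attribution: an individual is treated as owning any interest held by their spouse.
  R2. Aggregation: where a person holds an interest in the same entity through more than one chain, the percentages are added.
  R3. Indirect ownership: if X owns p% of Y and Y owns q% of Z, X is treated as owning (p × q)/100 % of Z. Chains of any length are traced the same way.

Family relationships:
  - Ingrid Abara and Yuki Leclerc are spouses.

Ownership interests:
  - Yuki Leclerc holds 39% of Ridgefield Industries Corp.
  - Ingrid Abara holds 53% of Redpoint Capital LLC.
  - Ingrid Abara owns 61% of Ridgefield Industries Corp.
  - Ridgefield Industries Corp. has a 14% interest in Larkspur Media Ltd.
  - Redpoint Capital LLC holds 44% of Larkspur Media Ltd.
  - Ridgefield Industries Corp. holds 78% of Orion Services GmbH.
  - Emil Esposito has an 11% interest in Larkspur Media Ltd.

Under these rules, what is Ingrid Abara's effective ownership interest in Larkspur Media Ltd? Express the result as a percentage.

By spousal attribution (R1), Ingrid Abara is treated as also owning Yuki Leclerc's interest in Ridgefield Industries Corp, giving 61% + 39% = 100%.
Chain via Ridgefield Industries Corp. (R3): 100% × 14% = 14% of Larkspur Media Ltd.
Chain via Redpoint Capital LLC (R3): 53% × 44% = 23.32% of Larkspur Media Ltd.
Aggregating (R2): 14% + 23.32% = 37.32%.

37.32%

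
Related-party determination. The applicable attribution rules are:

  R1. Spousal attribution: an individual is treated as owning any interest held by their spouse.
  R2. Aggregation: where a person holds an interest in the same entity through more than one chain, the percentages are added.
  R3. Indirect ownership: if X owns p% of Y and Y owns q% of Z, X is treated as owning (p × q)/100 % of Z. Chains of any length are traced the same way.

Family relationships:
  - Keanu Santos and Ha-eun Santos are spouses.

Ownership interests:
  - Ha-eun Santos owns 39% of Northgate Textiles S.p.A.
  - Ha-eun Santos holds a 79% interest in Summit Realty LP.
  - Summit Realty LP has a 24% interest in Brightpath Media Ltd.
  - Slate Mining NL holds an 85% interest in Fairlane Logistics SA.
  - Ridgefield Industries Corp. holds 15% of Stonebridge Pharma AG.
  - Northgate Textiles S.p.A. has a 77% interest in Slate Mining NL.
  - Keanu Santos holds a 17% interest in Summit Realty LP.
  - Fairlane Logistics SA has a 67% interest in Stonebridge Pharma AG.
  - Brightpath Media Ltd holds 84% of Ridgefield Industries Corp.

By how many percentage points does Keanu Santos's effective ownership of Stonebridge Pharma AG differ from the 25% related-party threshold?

By spousal attribution (R1), Keanu Santos is treated as also owning Ha-eun Santos's interest in Summit Realty LP, giving 17% + 79% = 96%.
By spousal attribution (R1), Keanu Santos is treated as owning Ha-eun Santos's 39% interest in Northgate Textiles S.p.A.
Chain via Summit Realty LP → Brightpath Media Ltd → Ridgefield Industries Corp. (R3): 96% × 24% × 84% × 15% = 2.90304% of Stonebridge Pharma AG.
Chain via Northgate Textiles S.p.A. → Slate Mining NL → Fairlane Logistics SA (R3): 39% × 77% × 85% × 67% = 17.102085% of Stonebridge Pharma AG.
Aggregating (R2): 2.90304% + 17.102085% = 20.005125%.
20.005125% falls short of the 25% threshold by 4.994875 percentage points.

4.994875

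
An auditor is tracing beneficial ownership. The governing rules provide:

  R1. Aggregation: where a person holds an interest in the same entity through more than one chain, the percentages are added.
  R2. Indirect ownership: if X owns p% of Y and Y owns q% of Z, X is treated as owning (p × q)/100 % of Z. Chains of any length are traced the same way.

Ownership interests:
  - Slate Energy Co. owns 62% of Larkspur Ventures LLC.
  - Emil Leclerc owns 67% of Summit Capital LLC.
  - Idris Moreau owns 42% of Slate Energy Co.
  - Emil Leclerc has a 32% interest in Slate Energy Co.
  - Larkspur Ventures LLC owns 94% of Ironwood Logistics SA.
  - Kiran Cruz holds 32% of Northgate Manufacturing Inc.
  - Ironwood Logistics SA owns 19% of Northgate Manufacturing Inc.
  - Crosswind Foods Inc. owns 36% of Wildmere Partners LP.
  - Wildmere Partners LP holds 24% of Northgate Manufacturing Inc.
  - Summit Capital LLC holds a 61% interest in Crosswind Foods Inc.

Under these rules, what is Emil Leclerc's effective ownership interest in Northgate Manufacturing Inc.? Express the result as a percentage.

Chain via Summit Capital LLC → Crosswind Foods Inc. → Wildmere Partners LP (R2): 67% × 61% × 36% × 24% = 3.531168% of Northgate Manufacturing Inc.
Chain via Slate Energy Co. → Larkspur Ventures LLC → Ironwood Logistics SA (R2): 32% × 62% × 94% × 19% = 3.543424% of Northgate Manufacturing Inc.
Aggregating (R1): 3.531168% + 3.543424% = 7.074592%.

7.074592%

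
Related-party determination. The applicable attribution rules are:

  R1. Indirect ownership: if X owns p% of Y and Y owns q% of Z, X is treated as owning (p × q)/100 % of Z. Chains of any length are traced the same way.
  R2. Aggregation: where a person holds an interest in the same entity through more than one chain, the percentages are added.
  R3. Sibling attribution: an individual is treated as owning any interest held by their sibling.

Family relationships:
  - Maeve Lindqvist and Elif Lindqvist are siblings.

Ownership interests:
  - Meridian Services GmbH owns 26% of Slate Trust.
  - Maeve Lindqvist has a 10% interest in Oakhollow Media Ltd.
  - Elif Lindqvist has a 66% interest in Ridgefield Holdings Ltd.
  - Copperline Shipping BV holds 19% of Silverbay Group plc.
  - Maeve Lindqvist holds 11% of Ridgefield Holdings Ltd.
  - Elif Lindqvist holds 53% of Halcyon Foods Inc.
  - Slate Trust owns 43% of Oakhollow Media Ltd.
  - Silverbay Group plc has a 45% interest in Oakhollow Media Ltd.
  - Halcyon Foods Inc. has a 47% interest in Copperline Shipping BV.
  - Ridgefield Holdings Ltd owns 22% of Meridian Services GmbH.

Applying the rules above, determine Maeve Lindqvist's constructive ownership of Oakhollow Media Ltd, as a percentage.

14.023697%

By sibling attribution (R3), Maeve Lindqvist is treated as also owning Elif Lindqvist's interest in Ridgefield Holdings Ltd, giving 11% + 66% = 77%.
By sibling attribution (R3), Maeve Lindqvist is treated as owning Elif Lindqvist's 53% interest in Halcyon Foods Inc.
Chain via Ridgefield Holdings Ltd → Meridian Services GmbH → Slate Trust (R1): 77% × 22% × 26% × 43% = 1.893892% of Oakhollow Media Ltd.
Direct interest in Oakhollow Media Ltd: 10%.
Chain via Halcyon Foods Inc. → Copperline Shipping BV → Silverbay Group plc (R1): 53% × 47% × 19% × 45% = 2.129805% of Oakhollow Media Ltd.
Aggregating (R2): 1.893892% + 10% + 2.129805% = 14.023697%.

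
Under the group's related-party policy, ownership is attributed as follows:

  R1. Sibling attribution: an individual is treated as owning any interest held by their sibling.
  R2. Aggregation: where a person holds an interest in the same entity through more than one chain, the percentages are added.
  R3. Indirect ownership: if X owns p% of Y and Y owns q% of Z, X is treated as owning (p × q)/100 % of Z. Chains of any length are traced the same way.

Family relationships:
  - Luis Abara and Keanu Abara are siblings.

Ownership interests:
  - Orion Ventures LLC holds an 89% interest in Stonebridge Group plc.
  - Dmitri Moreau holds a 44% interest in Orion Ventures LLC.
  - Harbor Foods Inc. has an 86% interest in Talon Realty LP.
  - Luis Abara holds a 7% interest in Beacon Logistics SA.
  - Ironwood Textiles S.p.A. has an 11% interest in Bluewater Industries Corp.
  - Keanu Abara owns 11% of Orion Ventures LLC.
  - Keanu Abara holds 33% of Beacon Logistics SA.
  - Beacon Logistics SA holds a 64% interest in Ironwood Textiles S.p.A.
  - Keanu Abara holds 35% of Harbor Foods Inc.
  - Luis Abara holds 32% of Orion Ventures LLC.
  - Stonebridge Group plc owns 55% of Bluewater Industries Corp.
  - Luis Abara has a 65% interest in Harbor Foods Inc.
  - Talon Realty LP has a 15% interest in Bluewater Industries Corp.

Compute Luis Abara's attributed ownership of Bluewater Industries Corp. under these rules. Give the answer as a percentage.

By sibling attribution (R1), Luis Abara is treated as also owning Keanu Abara's interest in Harbor Foods Inc, giving 65% + 35% = 100%.
By sibling attribution (R1), Luis Abara is treated as also owning Keanu Abara's interest in Orion Ventures LLC, giving 32% + 11% = 43%.
By sibling attribution (R1), Luis Abara is treated as also owning Keanu Abara's interest in Beacon Logistics SA, giving 7% + 33% = 40%.
Chain via Harbor Foods Inc. → Talon Realty LP (R3): 100% × 86% × 15% = 12.9% of Bluewater Industries Corp.
Chain via Orion Ventures LLC → Stonebridge Group plc (R3): 43% × 89% × 55% = 21.0485% of Bluewater Industries Corp.
Chain via Beacon Logistics SA → Ironwood Textiles S.p.A. (R3): 40% × 64% × 11% = 2.816% of Bluewater Industries Corp.
Aggregating (R2): 12.9% + 21.0485% + 2.816% = 36.7645%.

36.7645%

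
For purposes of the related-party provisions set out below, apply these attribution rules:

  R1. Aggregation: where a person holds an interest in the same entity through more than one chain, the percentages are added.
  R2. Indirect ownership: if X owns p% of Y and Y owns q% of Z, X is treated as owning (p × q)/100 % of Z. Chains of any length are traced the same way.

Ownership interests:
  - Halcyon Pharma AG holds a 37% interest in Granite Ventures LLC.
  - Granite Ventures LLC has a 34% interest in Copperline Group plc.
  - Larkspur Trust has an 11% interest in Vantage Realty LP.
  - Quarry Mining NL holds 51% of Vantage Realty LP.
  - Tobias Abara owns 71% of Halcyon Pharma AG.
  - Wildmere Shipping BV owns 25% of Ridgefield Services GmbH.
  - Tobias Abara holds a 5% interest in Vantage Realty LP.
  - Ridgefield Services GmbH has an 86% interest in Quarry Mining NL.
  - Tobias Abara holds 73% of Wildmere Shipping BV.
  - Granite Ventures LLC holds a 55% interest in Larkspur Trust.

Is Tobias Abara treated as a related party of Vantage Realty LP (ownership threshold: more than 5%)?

Chain via Halcyon Pharma AG → Granite Ventures LLC → Larkspur Trust (R2): 71% × 37% × 55% × 11% = 1.589335% of Vantage Realty LP.
Chain via Wildmere Shipping BV → Ridgefield Services GmbH → Quarry Mining NL (R2): 73% × 25% × 86% × 51% = 8.00445% of Vantage Realty LP.
Direct interest in Vantage Realty LP: 5%.
Aggregating (R1): 1.589335% + 8.00445% + 5% = 14.593785%.
14.593785% exceeds the 5% threshold, so Tobias is a related party to Vantage Realty LP.

Yes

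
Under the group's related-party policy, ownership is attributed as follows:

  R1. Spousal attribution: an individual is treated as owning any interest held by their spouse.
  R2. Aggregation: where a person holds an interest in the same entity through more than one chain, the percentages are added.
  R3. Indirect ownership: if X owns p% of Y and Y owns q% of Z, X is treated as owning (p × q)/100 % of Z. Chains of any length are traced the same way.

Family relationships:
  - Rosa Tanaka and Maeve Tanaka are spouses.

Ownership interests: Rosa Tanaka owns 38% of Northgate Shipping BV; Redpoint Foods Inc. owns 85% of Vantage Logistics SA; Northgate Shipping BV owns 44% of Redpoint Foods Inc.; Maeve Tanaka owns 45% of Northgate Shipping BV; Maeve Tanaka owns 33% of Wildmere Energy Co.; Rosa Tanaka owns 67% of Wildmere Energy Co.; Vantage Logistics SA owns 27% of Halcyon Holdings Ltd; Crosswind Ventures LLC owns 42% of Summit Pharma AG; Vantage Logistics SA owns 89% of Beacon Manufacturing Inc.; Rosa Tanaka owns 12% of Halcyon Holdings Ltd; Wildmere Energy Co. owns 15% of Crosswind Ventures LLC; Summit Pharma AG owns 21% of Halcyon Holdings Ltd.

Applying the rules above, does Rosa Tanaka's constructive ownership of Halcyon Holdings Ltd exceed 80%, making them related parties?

By spousal attribution (R1), Rosa Tanaka is treated as also owning Maeve Tanaka's interest in Wildmere Energy Co, giving 67% + 33% = 100%.
By spousal attribution (R1), Rosa Tanaka is treated as also owning Maeve Tanaka's interest in Northgate Shipping BV, giving 38% + 45% = 83%.
Chain via Wildmere Energy Co. → Crosswind Ventures LLC → Summit Pharma AG (R3): 100% × 15% × 42% × 21% = 1.323% of Halcyon Holdings Ltd.
Chain via Northgate Shipping BV → Redpoint Foods Inc. → Vantage Logistics SA (R3): 83% × 44% × 85% × 27% = 8.38134% of Halcyon Holdings Ltd.
Direct interest in Halcyon Holdings Ltd: 12%.
Aggregating (R2): 1.323% + 8.38134% + 12% = 21.70434%.
21.70434% does not exceed the 80% threshold, so Rosa is not a related party to Halcyon Holdings Ltd.

No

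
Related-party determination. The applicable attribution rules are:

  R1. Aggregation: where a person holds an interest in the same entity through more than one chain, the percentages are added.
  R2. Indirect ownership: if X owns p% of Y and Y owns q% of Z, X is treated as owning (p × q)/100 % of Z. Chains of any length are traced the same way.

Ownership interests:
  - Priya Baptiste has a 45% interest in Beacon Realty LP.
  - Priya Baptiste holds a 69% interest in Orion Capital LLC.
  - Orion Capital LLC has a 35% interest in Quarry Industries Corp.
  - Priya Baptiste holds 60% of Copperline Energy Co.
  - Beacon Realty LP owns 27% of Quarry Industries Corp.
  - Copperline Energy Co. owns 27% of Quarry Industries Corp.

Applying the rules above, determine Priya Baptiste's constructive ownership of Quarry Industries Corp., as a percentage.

Chain via Beacon Realty LP (R2): 45% × 27% = 12.15% of Quarry Industries Corp.
Chain via Orion Capital LLC (R2): 69% × 35% = 24.15% of Quarry Industries Corp.
Chain via Copperline Energy Co. (R2): 60% × 27% = 16.2% of Quarry Industries Corp.
Aggregating (R1): 12.15% + 24.15% + 16.2% = 52.5%.

52.5%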